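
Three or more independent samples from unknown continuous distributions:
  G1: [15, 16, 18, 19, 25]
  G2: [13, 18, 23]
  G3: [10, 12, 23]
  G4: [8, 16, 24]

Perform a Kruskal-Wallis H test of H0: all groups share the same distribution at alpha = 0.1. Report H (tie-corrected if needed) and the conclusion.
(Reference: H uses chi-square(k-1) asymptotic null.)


Step 1: Combine all N = 14 observations and assign midranks.
sorted (value, group, rank): (8,G4,1), (10,G3,2), (12,G3,3), (13,G2,4), (15,G1,5), (16,G1,6.5), (16,G4,6.5), (18,G1,8.5), (18,G2,8.5), (19,G1,10), (23,G2,11.5), (23,G3,11.5), (24,G4,13), (25,G1,14)
Step 2: Sum ranks within each group.
R_1 = 44 (n_1 = 5)
R_2 = 24 (n_2 = 3)
R_3 = 16.5 (n_3 = 3)
R_4 = 20.5 (n_4 = 3)
Step 3: H = 12/(N(N+1)) * sum(R_i^2/n_i) - 3(N+1)
     = 12/(14*15) * (44^2/5 + 24^2/3 + 16.5^2/3 + 20.5^2/3) - 3*15
     = 0.057143 * 810.033 - 45
     = 1.287619.
Step 4: Ties present; correction factor C = 1 - 18/(14^3 - 14) = 0.993407. Corrected H = 1.287619 / 0.993407 = 1.296165.
Step 5: Under H0, H ~ chi^2(3); p-value = 0.730044.
Step 6: alpha = 0.1. fail to reject H0.

H = 1.2962, df = 3, p = 0.730044, fail to reject H0.


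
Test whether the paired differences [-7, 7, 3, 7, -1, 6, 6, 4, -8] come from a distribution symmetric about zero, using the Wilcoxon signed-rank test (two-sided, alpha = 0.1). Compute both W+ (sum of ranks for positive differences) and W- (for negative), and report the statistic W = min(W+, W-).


Step 1: Drop any zero differences (none here) and take |d_i|.
|d| = [7, 7, 3, 7, 1, 6, 6, 4, 8]
Step 2: Midrank |d_i| (ties get averaged ranks).
ranks: |7|->7, |7|->7, |3|->2, |7|->7, |1|->1, |6|->4.5, |6|->4.5, |4|->3, |8|->9
Step 3: Attach original signs; sum ranks with positive sign and with negative sign.
W+ = 7 + 2 + 7 + 4.5 + 4.5 + 3 = 28
W- = 7 + 1 + 9 = 17
(Check: W+ + W- = 45 should equal n(n+1)/2 = 45.)
Step 4: Test statistic W = min(W+, W-) = 17.
Step 5: Ties in |d|, so use the tie-corrected normal approximation.
        E[W] = n(n+1)/4 = 9*10/4 = 22.5.
        Tie groups: |d|=6 (t=2), |d|=7 (t=3); sum(t^3 - t) = 30.
        Var[W] = n(n+1)(2n+1)/24 - sum(t^3-t)/48 = 1710/24 - 30/48 = 70.625.
        z = (W - E[W]) / sqrt(Var[W]) = (17 - 22.5) / 8.4039 = -0.6545.
        Two-sided p = 2*Phi(z) = 0.512815.
Step 6: alpha = 0.1. fail to reject H0.

W+ = 28, W- = 17, W = min = 17, p = 0.512815, fail to reject H0.


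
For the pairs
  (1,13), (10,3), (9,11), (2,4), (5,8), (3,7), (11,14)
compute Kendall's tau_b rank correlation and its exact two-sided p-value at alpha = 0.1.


Step 1: Enumerate the 21 unordered pairs (i,j) with i<j and classify each by sign(x_j-x_i) * sign(y_j-y_i).
  (1,2):dx=+9,dy=-10->D; (1,3):dx=+8,dy=-2->D; (1,4):dx=+1,dy=-9->D; (1,5):dx=+4,dy=-5->D
  (1,6):dx=+2,dy=-6->D; (1,7):dx=+10,dy=+1->C; (2,3):dx=-1,dy=+8->D; (2,4):dx=-8,dy=+1->D
  (2,5):dx=-5,dy=+5->D; (2,6):dx=-7,dy=+4->D; (2,7):dx=+1,dy=+11->C; (3,4):dx=-7,dy=-7->C
  (3,5):dx=-4,dy=-3->C; (3,6):dx=-6,dy=-4->C; (3,7):dx=+2,dy=+3->C; (4,5):dx=+3,dy=+4->C
  (4,6):dx=+1,dy=+3->C; (4,7):dx=+9,dy=+10->C; (5,6):dx=-2,dy=-1->C; (5,7):dx=+6,dy=+6->C
  (6,7):dx=+8,dy=+7->C
Step 2: C = 12, D = 9, total pairs = 21.
Step 3: tau = (C - D)/(n(n-1)/2) = (12 - 9)/21 = 0.142857.
Step 4: Exact two-sided p-value (enumerate n! = 5040 permutations of y under H0): p = 0.772619.
Step 5: alpha = 0.1. fail to reject H0.

tau_b = 0.1429 (C=12, D=9), p = 0.772619, fail to reject H0.


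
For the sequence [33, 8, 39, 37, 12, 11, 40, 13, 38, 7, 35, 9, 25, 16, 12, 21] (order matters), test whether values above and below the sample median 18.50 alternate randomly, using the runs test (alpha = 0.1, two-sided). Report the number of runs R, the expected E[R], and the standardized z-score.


Step 1: Compute median = 18.50; label A = above, B = below.
Labels in order: ABAABBABABABABBA  (n_A = 8, n_B = 8)
Step 2: Count runs R = 13.
Step 3: Under H0 (random ordering), E[R] = 2*n_A*n_B/(n_A+n_B) + 1 = 2*8*8/16 + 1 = 9.0000.
        Var[R] = 2*n_A*n_B*(2*n_A*n_B - n_A - n_B) / ((n_A+n_B)^2 * (n_A+n_B-1)) = 14336/3840 = 3.7333.
        SD[R] = 1.9322.
Step 4: Continuity-corrected z = (R - 0.5 - E[R]) / SD[R] = (13 - 0.5 - 9.0000) / 1.9322 = 1.8114.
Step 5: Two-sided p-value via normal approximation = 2*(1 - Phi(|z|)) = 0.070076.
Step 6: alpha = 0.1. reject H0.

R = 13, z = 1.8114, p = 0.070076, reject H0.


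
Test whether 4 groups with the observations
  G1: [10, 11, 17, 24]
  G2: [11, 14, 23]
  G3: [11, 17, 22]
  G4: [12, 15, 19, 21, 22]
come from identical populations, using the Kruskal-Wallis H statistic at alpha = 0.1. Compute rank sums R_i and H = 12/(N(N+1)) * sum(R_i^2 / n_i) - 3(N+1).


Step 1: Combine all N = 15 observations and assign midranks.
sorted (value, group, rank): (10,G1,1), (11,G1,3), (11,G2,3), (11,G3,3), (12,G4,5), (14,G2,6), (15,G4,7), (17,G1,8.5), (17,G3,8.5), (19,G4,10), (21,G4,11), (22,G3,12.5), (22,G4,12.5), (23,G2,14), (24,G1,15)
Step 2: Sum ranks within each group.
R_1 = 27.5 (n_1 = 4)
R_2 = 23 (n_2 = 3)
R_3 = 24 (n_3 = 3)
R_4 = 45.5 (n_4 = 5)
Step 3: H = 12/(N(N+1)) * sum(R_i^2/n_i) - 3(N+1)
     = 12/(15*16) * (27.5^2/4 + 23^2/3 + 24^2/3 + 45.5^2/5) - 3*16
     = 0.050000 * 971.446 - 48
     = 0.572292.
Step 4: Ties present; correction factor C = 1 - 36/(15^3 - 15) = 0.989286. Corrected H = 0.572292 / 0.989286 = 0.578490.
Step 5: Under H0, H ~ chi^2(3); p-value = 0.901339.
Step 6: alpha = 0.1. fail to reject H0.

H = 0.5785, df = 3, p = 0.901339, fail to reject H0.


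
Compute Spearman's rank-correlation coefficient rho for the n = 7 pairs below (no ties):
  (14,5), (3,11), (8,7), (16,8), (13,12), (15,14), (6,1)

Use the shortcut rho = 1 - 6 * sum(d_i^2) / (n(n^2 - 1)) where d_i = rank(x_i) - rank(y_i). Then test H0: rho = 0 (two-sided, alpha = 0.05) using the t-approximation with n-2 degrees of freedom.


Step 1: Rank x and y separately (midranks; no ties here).
rank(x): 14->5, 3->1, 8->3, 16->7, 13->4, 15->6, 6->2
rank(y): 5->2, 11->5, 7->3, 8->4, 12->6, 14->7, 1->1
Step 2: d_i = R_x(i) - R_y(i); compute d_i^2.
  (5-2)^2=9, (1-5)^2=16, (3-3)^2=0, (7-4)^2=9, (4-6)^2=4, (6-7)^2=1, (2-1)^2=1
sum(d^2) = 40.
Step 3: rho = 1 - 6*40 / (7*(7^2 - 1)) = 1 - 240/336 = 0.285714.
Step 4: Under H0, t = rho * sqrt((n-2)/(1-rho^2)) = 0.6667 ~ t(5).
Step 5: Two-sided p-value from the t-distribution with 5 df = 0.534509.
Step 6: alpha = 0.05. fail to reject H0.

rho = 0.2857, p = 0.534509, fail to reject H0 at alpha = 0.05.


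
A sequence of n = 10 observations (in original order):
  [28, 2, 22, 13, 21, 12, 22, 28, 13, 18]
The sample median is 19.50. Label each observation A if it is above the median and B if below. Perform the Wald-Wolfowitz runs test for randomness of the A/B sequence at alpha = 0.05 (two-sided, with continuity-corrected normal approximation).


Step 1: Compute median = 19.50; label A = above, B = below.
Labels in order: ABABABAABB  (n_A = 5, n_B = 5)
Step 2: Count runs R = 8.
Step 3: Under H0 (random ordering), E[R] = 2*n_A*n_B/(n_A+n_B) + 1 = 2*5*5/10 + 1 = 6.0000.
        Var[R] = 2*n_A*n_B*(2*n_A*n_B - n_A - n_B) / ((n_A+n_B)^2 * (n_A+n_B-1)) = 2000/900 = 2.2222.
        SD[R] = 1.4907.
Step 4: Continuity-corrected z = (R - 0.5 - E[R]) / SD[R] = (8 - 0.5 - 6.0000) / 1.4907 = 1.0062.
Step 5: Two-sided p-value via normal approximation = 2*(1 - Phi(|z|)) = 0.314305.
Step 6: alpha = 0.05. fail to reject H0.

R = 8, z = 1.0062, p = 0.314305, fail to reject H0.


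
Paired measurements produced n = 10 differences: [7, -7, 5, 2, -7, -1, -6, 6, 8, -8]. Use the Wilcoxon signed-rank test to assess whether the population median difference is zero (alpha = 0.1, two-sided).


Step 1: Drop any zero differences (none here) and take |d_i|.
|d| = [7, 7, 5, 2, 7, 1, 6, 6, 8, 8]
Step 2: Midrank |d_i| (ties get averaged ranks).
ranks: |7|->7, |7|->7, |5|->3, |2|->2, |7|->7, |1|->1, |6|->4.5, |6|->4.5, |8|->9.5, |8|->9.5
Step 3: Attach original signs; sum ranks with positive sign and with negative sign.
W+ = 7 + 3 + 2 + 4.5 + 9.5 = 26
W- = 7 + 7 + 1 + 4.5 + 9.5 = 29
(Check: W+ + W- = 55 should equal n(n+1)/2 = 55.)
Step 4: Test statistic W = min(W+, W-) = 26.
Step 5: Ties in |d|, so use the tie-corrected normal approximation.
        E[W] = n(n+1)/4 = 10*11/4 = 27.5.
        Tie groups: |d|=6 (t=2), |d|=7 (t=3), |d|=8 (t=2); sum(t^3 - t) = 36.
        Var[W] = n(n+1)(2n+1)/24 - sum(t^3-t)/48 = 2310/24 - 36/48 = 95.5.
        z = (W - E[W]) / sqrt(Var[W]) = (26 - 27.5) / 9.7724 = -0.1535.
        Two-sided p = 2*Phi(z) = 0.878009.
Step 6: alpha = 0.1. fail to reject H0.

W+ = 26, W- = 29, W = min = 26, p = 0.878009, fail to reject H0.


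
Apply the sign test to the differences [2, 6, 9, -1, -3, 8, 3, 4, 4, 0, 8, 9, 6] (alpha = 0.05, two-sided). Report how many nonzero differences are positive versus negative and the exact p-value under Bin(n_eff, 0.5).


Step 1: Discard zero differences. Original n = 13; n_eff = number of nonzero differences = 12.
Nonzero differences (with sign): +2, +6, +9, -1, -3, +8, +3, +4, +4, +8, +9, +6
Step 2: Count signs: positive = 10, negative = 2.
Step 3: Under H0: P(positive) = 0.5, so the number of positives S ~ Bin(12, 0.5).
Step 4: Two-sided exact p-value = sum of Bin(12,0.5) probabilities at or below the observed probability = 0.038574.
Step 5: alpha = 0.05. reject H0.

n_eff = 12, pos = 10, neg = 2, p = 0.038574, reject H0.


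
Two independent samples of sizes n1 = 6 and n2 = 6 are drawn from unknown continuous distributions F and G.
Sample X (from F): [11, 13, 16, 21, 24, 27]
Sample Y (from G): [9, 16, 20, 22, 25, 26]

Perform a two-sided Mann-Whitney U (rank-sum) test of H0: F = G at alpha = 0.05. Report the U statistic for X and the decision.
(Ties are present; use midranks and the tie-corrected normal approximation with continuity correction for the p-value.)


Step 1: Combine and sort all 12 observations; assign midranks.
sorted (value, group): (9,Y), (11,X), (13,X), (16,X), (16,Y), (20,Y), (21,X), (22,Y), (24,X), (25,Y), (26,Y), (27,X)
ranks: 9->1, 11->2, 13->3, 16->4.5, 16->4.5, 20->6, 21->7, 22->8, 24->9, 25->10, 26->11, 27->12
Step 2: Rank sum for X: R1 = 2 + 3 + 4.5 + 7 + 9 + 12 = 37.5.
Step 3: U_X = R1 - n1(n1+1)/2 = 37.5 - 6*7/2 = 37.5 - 21 = 16.5.
       U_Y = n1*n2 - U_X = 36 - 16.5 = 19.5.
Step 4: Ties are present, so use the tie-corrected normal approximation (with continuity correction) for the p-value.
Step 5: p-value = 0.872559; compare to alpha = 0.05. fail to reject H0.

U_X = 16.5, p = 0.872559, fail to reject H0 at alpha = 0.05.


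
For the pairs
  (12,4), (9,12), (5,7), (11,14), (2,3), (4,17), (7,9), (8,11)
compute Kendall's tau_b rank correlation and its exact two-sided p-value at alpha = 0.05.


Step 1: Enumerate the 28 unordered pairs (i,j) with i<j and classify each by sign(x_j-x_i) * sign(y_j-y_i).
  (1,2):dx=-3,dy=+8->D; (1,3):dx=-7,dy=+3->D; (1,4):dx=-1,dy=+10->D; (1,5):dx=-10,dy=-1->C
  (1,6):dx=-8,dy=+13->D; (1,7):dx=-5,dy=+5->D; (1,8):dx=-4,dy=+7->D; (2,3):dx=-4,dy=-5->C
  (2,4):dx=+2,dy=+2->C; (2,5):dx=-7,dy=-9->C; (2,6):dx=-5,dy=+5->D; (2,7):dx=-2,dy=-3->C
  (2,8):dx=-1,dy=-1->C; (3,4):dx=+6,dy=+7->C; (3,5):dx=-3,dy=-4->C; (3,6):dx=-1,dy=+10->D
  (3,7):dx=+2,dy=+2->C; (3,8):dx=+3,dy=+4->C; (4,5):dx=-9,dy=-11->C; (4,6):dx=-7,dy=+3->D
  (4,7):dx=-4,dy=-5->C; (4,8):dx=-3,dy=-3->C; (5,6):dx=+2,dy=+14->C; (5,7):dx=+5,dy=+6->C
  (5,8):dx=+6,dy=+8->C; (6,7):dx=+3,dy=-8->D; (6,8):dx=+4,dy=-6->D; (7,8):dx=+1,dy=+2->C
Step 2: C = 17, D = 11, total pairs = 28.
Step 3: tau = (C - D)/(n(n-1)/2) = (17 - 11)/28 = 0.214286.
Step 4: Exact two-sided p-value (enumerate n! = 40320 permutations of y under H0): p = 0.548413.
Step 5: alpha = 0.05. fail to reject H0.

tau_b = 0.2143 (C=17, D=11), p = 0.548413, fail to reject H0.


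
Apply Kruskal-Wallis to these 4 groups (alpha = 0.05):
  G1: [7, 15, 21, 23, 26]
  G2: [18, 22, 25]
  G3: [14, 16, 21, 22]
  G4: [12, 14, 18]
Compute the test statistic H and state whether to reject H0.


Step 1: Combine all N = 15 observations and assign midranks.
sorted (value, group, rank): (7,G1,1), (12,G4,2), (14,G3,3.5), (14,G4,3.5), (15,G1,5), (16,G3,6), (18,G2,7.5), (18,G4,7.5), (21,G1,9.5), (21,G3,9.5), (22,G2,11.5), (22,G3,11.5), (23,G1,13), (25,G2,14), (26,G1,15)
Step 2: Sum ranks within each group.
R_1 = 43.5 (n_1 = 5)
R_2 = 33 (n_2 = 3)
R_3 = 30.5 (n_3 = 4)
R_4 = 13 (n_4 = 3)
Step 3: H = 12/(N(N+1)) * sum(R_i^2/n_i) - 3(N+1)
     = 12/(15*16) * (43.5^2/5 + 33^2/3 + 30.5^2/4 + 13^2/3) - 3*16
     = 0.050000 * 1030.35 - 48
     = 3.517292.
Step 4: Ties present; correction factor C = 1 - 24/(15^3 - 15) = 0.992857. Corrected H = 3.517292 / 0.992857 = 3.542596.
Step 5: Under H0, H ~ chi^2(3); p-value = 0.315279.
Step 6: alpha = 0.05. fail to reject H0.

H = 3.5426, df = 3, p = 0.315279, fail to reject H0.


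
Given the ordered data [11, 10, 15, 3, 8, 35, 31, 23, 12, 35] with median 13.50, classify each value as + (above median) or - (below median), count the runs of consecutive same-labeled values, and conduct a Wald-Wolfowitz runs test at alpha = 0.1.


Step 1: Compute median = 13.50; label A = above, B = below.
Labels in order: BBABBAAABA  (n_A = 5, n_B = 5)
Step 2: Count runs R = 6.
Step 3: Under H0 (random ordering), E[R] = 2*n_A*n_B/(n_A+n_B) + 1 = 2*5*5/10 + 1 = 6.0000.
        Var[R] = 2*n_A*n_B*(2*n_A*n_B - n_A - n_B) / ((n_A+n_B)^2 * (n_A+n_B-1)) = 2000/900 = 2.2222.
        SD[R] = 1.4907.
Step 4: R = E[R], so z = 0 with no continuity correction.
Step 5: Two-sided p-value via normal approximation = 2*(1 - Phi(|z|)) = 1.000000.
Step 6: alpha = 0.1. fail to reject H0.

R = 6, z = 0.0000, p = 1.000000, fail to reject H0.


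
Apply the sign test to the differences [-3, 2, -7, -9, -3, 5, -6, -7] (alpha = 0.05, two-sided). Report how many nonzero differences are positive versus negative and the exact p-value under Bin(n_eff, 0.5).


Step 1: Discard zero differences. Original n = 8; n_eff = number of nonzero differences = 8.
Nonzero differences (with sign): -3, +2, -7, -9, -3, +5, -6, -7
Step 2: Count signs: positive = 2, negative = 6.
Step 3: Under H0: P(positive) = 0.5, so the number of positives S ~ Bin(8, 0.5).
Step 4: Two-sided exact p-value = sum of Bin(8,0.5) probabilities at or below the observed probability = 0.289062.
Step 5: alpha = 0.05. fail to reject H0.

n_eff = 8, pos = 2, neg = 6, p = 0.289062, fail to reject H0.


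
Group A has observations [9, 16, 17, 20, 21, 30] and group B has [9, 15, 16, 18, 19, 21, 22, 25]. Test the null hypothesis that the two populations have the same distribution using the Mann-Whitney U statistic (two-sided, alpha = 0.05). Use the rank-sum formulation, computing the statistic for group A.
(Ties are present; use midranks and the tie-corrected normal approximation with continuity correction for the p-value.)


Step 1: Combine and sort all 14 observations; assign midranks.
sorted (value, group): (9,X), (9,Y), (15,Y), (16,X), (16,Y), (17,X), (18,Y), (19,Y), (20,X), (21,X), (21,Y), (22,Y), (25,Y), (30,X)
ranks: 9->1.5, 9->1.5, 15->3, 16->4.5, 16->4.5, 17->6, 18->7, 19->8, 20->9, 21->10.5, 21->10.5, 22->12, 25->13, 30->14
Step 2: Rank sum for X: R1 = 1.5 + 4.5 + 6 + 9 + 10.5 + 14 = 45.5.
Step 3: U_X = R1 - n1(n1+1)/2 = 45.5 - 6*7/2 = 45.5 - 21 = 24.5.
       U_Y = n1*n2 - U_X = 48 - 24.5 = 23.5.
Step 4: Ties are present, so use the tie-corrected normal approximation (with continuity correction) for the p-value.
Step 5: p-value = 1.000000; compare to alpha = 0.05. fail to reject H0.

U_X = 24.5, p = 1.000000, fail to reject H0 at alpha = 0.05.


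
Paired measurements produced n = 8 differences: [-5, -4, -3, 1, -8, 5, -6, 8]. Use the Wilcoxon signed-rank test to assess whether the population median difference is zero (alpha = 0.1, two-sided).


Step 1: Drop any zero differences (none here) and take |d_i|.
|d| = [5, 4, 3, 1, 8, 5, 6, 8]
Step 2: Midrank |d_i| (ties get averaged ranks).
ranks: |5|->4.5, |4|->3, |3|->2, |1|->1, |8|->7.5, |5|->4.5, |6|->6, |8|->7.5
Step 3: Attach original signs; sum ranks with positive sign and with negative sign.
W+ = 1 + 4.5 + 7.5 = 13
W- = 4.5 + 3 + 2 + 7.5 + 6 = 23
(Check: W+ + W- = 36 should equal n(n+1)/2 = 36.)
Step 4: Test statistic W = min(W+, W-) = 13.
Step 5: Ties in |d|, so use the tie-corrected normal approximation.
        E[W] = n(n+1)/4 = 8*9/4 = 18.
        Tie groups: |d|=5 (t=2), |d|=8 (t=2); sum(t^3 - t) = 12.
        Var[W] = n(n+1)(2n+1)/24 - sum(t^3-t)/48 = 1224/24 - 12/48 = 50.75.
        z = (W - E[W]) / sqrt(Var[W]) = (13 - 18) / 7.1239 = -0.7019.
        Two-sided p = 2*Phi(z) = 0.482765.
Step 6: alpha = 0.1. fail to reject H0.

W+ = 13, W- = 23, W = min = 13, p = 0.482765, fail to reject H0.


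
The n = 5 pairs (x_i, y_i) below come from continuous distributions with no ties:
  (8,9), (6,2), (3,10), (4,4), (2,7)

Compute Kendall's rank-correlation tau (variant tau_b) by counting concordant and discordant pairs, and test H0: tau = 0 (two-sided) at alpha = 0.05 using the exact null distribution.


Step 1: Enumerate the 10 unordered pairs (i,j) with i<j and classify each by sign(x_j-x_i) * sign(y_j-y_i).
  (1,2):dx=-2,dy=-7->C; (1,3):dx=-5,dy=+1->D; (1,4):dx=-4,dy=-5->C; (1,5):dx=-6,dy=-2->C
  (2,3):dx=-3,dy=+8->D; (2,4):dx=-2,dy=+2->D; (2,5):dx=-4,dy=+5->D; (3,4):dx=+1,dy=-6->D
  (3,5):dx=-1,dy=-3->C; (4,5):dx=-2,dy=+3->D
Step 2: C = 4, D = 6, total pairs = 10.
Step 3: tau = (C - D)/(n(n-1)/2) = (4 - 6)/10 = -0.200000.
Step 4: Exact two-sided p-value (enumerate n! = 120 permutations of y under H0): p = 0.816667.
Step 5: alpha = 0.05. fail to reject H0.

tau_b = -0.2000 (C=4, D=6), p = 0.816667, fail to reject H0.


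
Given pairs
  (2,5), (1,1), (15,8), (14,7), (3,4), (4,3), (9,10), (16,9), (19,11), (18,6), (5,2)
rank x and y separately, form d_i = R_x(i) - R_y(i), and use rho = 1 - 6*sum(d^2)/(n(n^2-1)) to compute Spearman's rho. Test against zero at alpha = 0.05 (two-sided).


Step 1: Rank x and y separately (midranks; no ties here).
rank(x): 2->2, 1->1, 15->8, 14->7, 3->3, 4->4, 9->6, 16->9, 19->11, 18->10, 5->5
rank(y): 5->5, 1->1, 8->8, 7->7, 4->4, 3->3, 10->10, 9->9, 11->11, 6->6, 2->2
Step 2: d_i = R_x(i) - R_y(i); compute d_i^2.
  (2-5)^2=9, (1-1)^2=0, (8-8)^2=0, (7-7)^2=0, (3-4)^2=1, (4-3)^2=1, (6-10)^2=16, (9-9)^2=0, (11-11)^2=0, (10-6)^2=16, (5-2)^2=9
sum(d^2) = 52.
Step 3: rho = 1 - 6*52 / (11*(11^2 - 1)) = 1 - 312/1320 = 0.763636.
Step 4: Under H0, t = rho * sqrt((n-2)/(1-rho^2)) = 3.5482 ~ t(9).
Step 5: Two-sided p-value from the t-distribution with 9 df = 0.006233.
Step 6: alpha = 0.05. reject H0.

rho = 0.7636, p = 0.006233, reject H0 at alpha = 0.05.


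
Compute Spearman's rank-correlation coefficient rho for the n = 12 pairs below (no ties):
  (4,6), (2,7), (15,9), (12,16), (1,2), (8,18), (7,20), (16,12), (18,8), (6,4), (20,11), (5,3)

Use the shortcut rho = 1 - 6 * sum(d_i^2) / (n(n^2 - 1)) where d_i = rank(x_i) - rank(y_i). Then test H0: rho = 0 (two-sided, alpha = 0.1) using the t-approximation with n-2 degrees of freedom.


Step 1: Rank x and y separately (midranks; no ties here).
rank(x): 4->3, 2->2, 15->9, 12->8, 1->1, 8->7, 7->6, 16->10, 18->11, 6->5, 20->12, 5->4
rank(y): 6->4, 7->5, 9->7, 16->10, 2->1, 18->11, 20->12, 12->9, 8->6, 4->3, 11->8, 3->2
Step 2: d_i = R_x(i) - R_y(i); compute d_i^2.
  (3-4)^2=1, (2-5)^2=9, (9-7)^2=4, (8-10)^2=4, (1-1)^2=0, (7-11)^2=16, (6-12)^2=36, (10-9)^2=1, (11-6)^2=25, (5-3)^2=4, (12-8)^2=16, (4-2)^2=4
sum(d^2) = 120.
Step 3: rho = 1 - 6*120 / (12*(12^2 - 1)) = 1 - 720/1716 = 0.580420.
Step 4: Under H0, t = rho * sqrt((n-2)/(1-rho^2)) = 2.2540 ~ t(10).
Step 5: Two-sided p-value from the t-distribution with 10 df = 0.047856.
Step 6: alpha = 0.1. reject H0.

rho = 0.5804, p = 0.047856, reject H0 at alpha = 0.1.


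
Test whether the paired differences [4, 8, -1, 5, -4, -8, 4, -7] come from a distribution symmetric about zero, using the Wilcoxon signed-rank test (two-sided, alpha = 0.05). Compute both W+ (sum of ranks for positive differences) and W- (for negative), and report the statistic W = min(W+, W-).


Step 1: Drop any zero differences (none here) and take |d_i|.
|d| = [4, 8, 1, 5, 4, 8, 4, 7]
Step 2: Midrank |d_i| (ties get averaged ranks).
ranks: |4|->3, |8|->7.5, |1|->1, |5|->5, |4|->3, |8|->7.5, |4|->3, |7|->6
Step 3: Attach original signs; sum ranks with positive sign and with negative sign.
W+ = 3 + 7.5 + 5 + 3 = 18.5
W- = 1 + 3 + 7.5 + 6 = 17.5
(Check: W+ + W- = 36 should equal n(n+1)/2 = 36.)
Step 4: Test statistic W = min(W+, W-) = 17.5.
Step 5: Ties in |d|, so use the tie-corrected normal approximation.
        E[W] = n(n+1)/4 = 8*9/4 = 18.
        Tie groups: |d|=4 (t=3), |d|=8 (t=2); sum(t^3 - t) = 30.
        Var[W] = n(n+1)(2n+1)/24 - sum(t^3-t)/48 = 1224/24 - 30/48 = 50.375.
        z = (W - E[W]) / sqrt(Var[W]) = (17.5 - 18) / 7.0975 = -0.0704.
        Two-sided p = 2*Phi(z) = 0.943838.
Step 6: alpha = 0.05. fail to reject H0.

W+ = 18.5, W- = 17.5, W = min = 17.5, p = 0.943838, fail to reject H0.


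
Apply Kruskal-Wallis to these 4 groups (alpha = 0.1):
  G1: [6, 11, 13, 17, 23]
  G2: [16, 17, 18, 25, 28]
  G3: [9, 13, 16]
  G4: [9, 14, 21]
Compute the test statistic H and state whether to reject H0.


Step 1: Combine all N = 16 observations and assign midranks.
sorted (value, group, rank): (6,G1,1), (9,G3,2.5), (9,G4,2.5), (11,G1,4), (13,G1,5.5), (13,G3,5.5), (14,G4,7), (16,G2,8.5), (16,G3,8.5), (17,G1,10.5), (17,G2,10.5), (18,G2,12), (21,G4,13), (23,G1,14), (25,G2,15), (28,G2,16)
Step 2: Sum ranks within each group.
R_1 = 35 (n_1 = 5)
R_2 = 62 (n_2 = 5)
R_3 = 16.5 (n_3 = 3)
R_4 = 22.5 (n_4 = 3)
Step 3: H = 12/(N(N+1)) * sum(R_i^2/n_i) - 3(N+1)
     = 12/(16*17) * (35^2/5 + 62^2/5 + 16.5^2/3 + 22.5^2/3) - 3*17
     = 0.044118 * 1273.3 - 51
     = 5.175000.
Step 4: Ties present; correction factor C = 1 - 24/(16^3 - 16) = 0.994118. Corrected H = 5.175000 / 0.994118 = 5.205621.
Step 5: Under H0, H ~ chi^2(3); p-value = 0.157345.
Step 6: alpha = 0.1. fail to reject H0.

H = 5.2056, df = 3, p = 0.157345, fail to reject H0.


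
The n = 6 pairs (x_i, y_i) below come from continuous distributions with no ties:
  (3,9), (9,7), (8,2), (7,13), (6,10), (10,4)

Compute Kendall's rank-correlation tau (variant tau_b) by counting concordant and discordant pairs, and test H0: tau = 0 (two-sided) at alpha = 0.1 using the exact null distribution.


Step 1: Enumerate the 15 unordered pairs (i,j) with i<j and classify each by sign(x_j-x_i) * sign(y_j-y_i).
  (1,2):dx=+6,dy=-2->D; (1,3):dx=+5,dy=-7->D; (1,4):dx=+4,dy=+4->C; (1,5):dx=+3,dy=+1->C
  (1,6):dx=+7,dy=-5->D; (2,3):dx=-1,dy=-5->C; (2,4):dx=-2,dy=+6->D; (2,5):dx=-3,dy=+3->D
  (2,6):dx=+1,dy=-3->D; (3,4):dx=-1,dy=+11->D; (3,5):dx=-2,dy=+8->D; (3,6):dx=+2,dy=+2->C
  (4,5):dx=-1,dy=-3->C; (4,6):dx=+3,dy=-9->D; (5,6):dx=+4,dy=-6->D
Step 2: C = 5, D = 10, total pairs = 15.
Step 3: tau = (C - D)/(n(n-1)/2) = (5 - 10)/15 = -0.333333.
Step 4: Exact two-sided p-value (enumerate n! = 720 permutations of y under H0): p = 0.469444.
Step 5: alpha = 0.1. fail to reject H0.

tau_b = -0.3333 (C=5, D=10), p = 0.469444, fail to reject H0.


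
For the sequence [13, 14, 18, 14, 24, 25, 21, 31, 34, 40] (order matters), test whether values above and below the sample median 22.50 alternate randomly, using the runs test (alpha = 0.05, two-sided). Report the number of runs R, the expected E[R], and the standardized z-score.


Step 1: Compute median = 22.50; label A = above, B = below.
Labels in order: BBBBAABAAA  (n_A = 5, n_B = 5)
Step 2: Count runs R = 4.
Step 3: Under H0 (random ordering), E[R] = 2*n_A*n_B/(n_A+n_B) + 1 = 2*5*5/10 + 1 = 6.0000.
        Var[R] = 2*n_A*n_B*(2*n_A*n_B - n_A - n_B) / ((n_A+n_B)^2 * (n_A+n_B-1)) = 2000/900 = 2.2222.
        SD[R] = 1.4907.
Step 4: Continuity-corrected z = (R + 0.5 - E[R]) / SD[R] = (4 + 0.5 - 6.0000) / 1.4907 = -1.0062.
Step 5: Two-sided p-value via normal approximation = 2*(1 - Phi(|z|)) = 0.314305.
Step 6: alpha = 0.05. fail to reject H0.

R = 4, z = -1.0062, p = 0.314305, fail to reject H0.


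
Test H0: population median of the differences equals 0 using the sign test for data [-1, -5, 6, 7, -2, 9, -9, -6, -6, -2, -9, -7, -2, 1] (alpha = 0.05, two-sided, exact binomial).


Step 1: Discard zero differences. Original n = 14; n_eff = number of nonzero differences = 14.
Nonzero differences (with sign): -1, -5, +6, +7, -2, +9, -9, -6, -6, -2, -9, -7, -2, +1
Step 2: Count signs: positive = 4, negative = 10.
Step 3: Under H0: P(positive) = 0.5, so the number of positives S ~ Bin(14, 0.5).
Step 4: Two-sided exact p-value = sum of Bin(14,0.5) probabilities at or below the observed probability = 0.179565.
Step 5: alpha = 0.05. fail to reject H0.

n_eff = 14, pos = 4, neg = 10, p = 0.179565, fail to reject H0.


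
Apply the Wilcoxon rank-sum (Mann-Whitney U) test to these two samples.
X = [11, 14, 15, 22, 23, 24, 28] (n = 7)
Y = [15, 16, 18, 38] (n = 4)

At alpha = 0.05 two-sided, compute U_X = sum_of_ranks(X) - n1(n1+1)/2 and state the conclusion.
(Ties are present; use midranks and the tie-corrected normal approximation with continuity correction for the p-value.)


Step 1: Combine and sort all 11 observations; assign midranks.
sorted (value, group): (11,X), (14,X), (15,X), (15,Y), (16,Y), (18,Y), (22,X), (23,X), (24,X), (28,X), (38,Y)
ranks: 11->1, 14->2, 15->3.5, 15->3.5, 16->5, 18->6, 22->7, 23->8, 24->9, 28->10, 38->11
Step 2: Rank sum for X: R1 = 1 + 2 + 3.5 + 7 + 8 + 9 + 10 = 40.5.
Step 3: U_X = R1 - n1(n1+1)/2 = 40.5 - 7*8/2 = 40.5 - 28 = 12.5.
       U_Y = n1*n2 - U_X = 28 - 12.5 = 15.5.
Step 4: Ties are present, so use the tie-corrected normal approximation (with continuity correction) for the p-value.
Step 5: p-value = 0.849769; compare to alpha = 0.05. fail to reject H0.

U_X = 12.5, p = 0.849769, fail to reject H0 at alpha = 0.05.


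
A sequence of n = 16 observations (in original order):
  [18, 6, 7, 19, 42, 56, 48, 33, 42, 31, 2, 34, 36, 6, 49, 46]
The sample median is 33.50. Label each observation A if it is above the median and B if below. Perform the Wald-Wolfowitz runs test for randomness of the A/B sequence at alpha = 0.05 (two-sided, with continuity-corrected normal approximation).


Step 1: Compute median = 33.50; label A = above, B = below.
Labels in order: BBBBAAABABBAABAA  (n_A = 8, n_B = 8)
Step 2: Count runs R = 8.
Step 3: Under H0 (random ordering), E[R] = 2*n_A*n_B/(n_A+n_B) + 1 = 2*8*8/16 + 1 = 9.0000.
        Var[R] = 2*n_A*n_B*(2*n_A*n_B - n_A - n_B) / ((n_A+n_B)^2 * (n_A+n_B-1)) = 14336/3840 = 3.7333.
        SD[R] = 1.9322.
Step 4: Continuity-corrected z = (R + 0.5 - E[R]) / SD[R] = (8 + 0.5 - 9.0000) / 1.9322 = -0.2588.
Step 5: Two-sided p-value via normal approximation = 2*(1 - Phi(|z|)) = 0.795809.
Step 6: alpha = 0.05. fail to reject H0.

R = 8, z = -0.2588, p = 0.795809, fail to reject H0.


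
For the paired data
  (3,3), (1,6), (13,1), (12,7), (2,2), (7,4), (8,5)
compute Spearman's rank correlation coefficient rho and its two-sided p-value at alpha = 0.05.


Step 1: Rank x and y separately (midranks; no ties here).
rank(x): 3->3, 1->1, 13->7, 12->6, 2->2, 7->4, 8->5
rank(y): 3->3, 6->6, 1->1, 7->7, 2->2, 4->4, 5->5
Step 2: d_i = R_x(i) - R_y(i); compute d_i^2.
  (3-3)^2=0, (1-6)^2=25, (7-1)^2=36, (6-7)^2=1, (2-2)^2=0, (4-4)^2=0, (5-5)^2=0
sum(d^2) = 62.
Step 3: rho = 1 - 6*62 / (7*(7^2 - 1)) = 1 - 372/336 = -0.107143.
Step 4: Under H0, t = rho * sqrt((n-2)/(1-rho^2)) = -0.2410 ~ t(5).
Step 5: Two-sided p-value from the t-distribution with 5 df = 0.819151.
Step 6: alpha = 0.05. fail to reject H0.

rho = -0.1071, p = 0.819151, fail to reject H0 at alpha = 0.05.


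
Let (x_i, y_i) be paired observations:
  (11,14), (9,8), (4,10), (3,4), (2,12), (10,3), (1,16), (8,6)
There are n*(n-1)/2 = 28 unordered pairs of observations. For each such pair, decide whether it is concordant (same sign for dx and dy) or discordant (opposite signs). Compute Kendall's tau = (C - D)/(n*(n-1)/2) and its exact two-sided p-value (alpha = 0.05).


Step 1: Enumerate the 28 unordered pairs (i,j) with i<j and classify each by sign(x_j-x_i) * sign(y_j-y_i).
  (1,2):dx=-2,dy=-6->C; (1,3):dx=-7,dy=-4->C; (1,4):dx=-8,dy=-10->C; (1,5):dx=-9,dy=-2->C
  (1,6):dx=-1,dy=-11->C; (1,7):dx=-10,dy=+2->D; (1,8):dx=-3,dy=-8->C; (2,3):dx=-5,dy=+2->D
  (2,4):dx=-6,dy=-4->C; (2,5):dx=-7,dy=+4->D; (2,6):dx=+1,dy=-5->D; (2,7):dx=-8,dy=+8->D
  (2,8):dx=-1,dy=-2->C; (3,4):dx=-1,dy=-6->C; (3,5):dx=-2,dy=+2->D; (3,6):dx=+6,dy=-7->D
  (3,7):dx=-3,dy=+6->D; (3,8):dx=+4,dy=-4->D; (4,5):dx=-1,dy=+8->D; (4,6):dx=+7,dy=-1->D
  (4,7):dx=-2,dy=+12->D; (4,8):dx=+5,dy=+2->C; (5,6):dx=+8,dy=-9->D; (5,7):dx=-1,dy=+4->D
  (5,8):dx=+6,dy=-6->D; (6,7):dx=-9,dy=+13->D; (6,8):dx=-2,dy=+3->D; (7,8):dx=+7,dy=-10->D
Step 2: C = 10, D = 18, total pairs = 28.
Step 3: tau = (C - D)/(n(n-1)/2) = (10 - 18)/28 = -0.285714.
Step 4: Exact two-sided p-value (enumerate n! = 40320 permutations of y under H0): p = 0.398760.
Step 5: alpha = 0.05. fail to reject H0.

tau_b = -0.2857 (C=10, D=18), p = 0.398760, fail to reject H0.


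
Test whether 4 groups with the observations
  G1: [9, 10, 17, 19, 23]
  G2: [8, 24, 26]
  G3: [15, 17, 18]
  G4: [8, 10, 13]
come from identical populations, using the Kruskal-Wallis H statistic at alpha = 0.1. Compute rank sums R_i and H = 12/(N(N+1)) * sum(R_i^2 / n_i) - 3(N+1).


Step 1: Combine all N = 14 observations and assign midranks.
sorted (value, group, rank): (8,G2,1.5), (8,G4,1.5), (9,G1,3), (10,G1,4.5), (10,G4,4.5), (13,G4,6), (15,G3,7), (17,G1,8.5), (17,G3,8.5), (18,G3,10), (19,G1,11), (23,G1,12), (24,G2,13), (26,G2,14)
Step 2: Sum ranks within each group.
R_1 = 39 (n_1 = 5)
R_2 = 28.5 (n_2 = 3)
R_3 = 25.5 (n_3 = 3)
R_4 = 12 (n_4 = 3)
Step 3: H = 12/(N(N+1)) * sum(R_i^2/n_i) - 3(N+1)
     = 12/(14*15) * (39^2/5 + 28.5^2/3 + 25.5^2/3 + 12^2/3) - 3*15
     = 0.057143 * 839.7 - 45
     = 2.982857.
Step 4: Ties present; correction factor C = 1 - 18/(14^3 - 14) = 0.993407. Corrected H = 2.982857 / 0.993407 = 3.002655.
Step 5: Under H0, H ~ chi^2(3); p-value = 0.391216.
Step 6: alpha = 0.1. fail to reject H0.

H = 3.0027, df = 3, p = 0.391216, fail to reject H0.


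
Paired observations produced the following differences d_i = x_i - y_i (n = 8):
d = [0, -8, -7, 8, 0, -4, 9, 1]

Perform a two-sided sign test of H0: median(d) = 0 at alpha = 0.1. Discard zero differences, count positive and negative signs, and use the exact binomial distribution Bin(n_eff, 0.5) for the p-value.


Step 1: Discard zero differences. Original n = 8; n_eff = number of nonzero differences = 6.
Nonzero differences (with sign): -8, -7, +8, -4, +9, +1
Step 2: Count signs: positive = 3, negative = 3.
Step 3: Under H0: P(positive) = 0.5, so the number of positives S ~ Bin(6, 0.5).
Step 4: Two-sided exact p-value = sum of Bin(6,0.5) probabilities at or below the observed probability = 1.000000.
Step 5: alpha = 0.1. fail to reject H0.

n_eff = 6, pos = 3, neg = 3, p = 1.000000, fail to reject H0.


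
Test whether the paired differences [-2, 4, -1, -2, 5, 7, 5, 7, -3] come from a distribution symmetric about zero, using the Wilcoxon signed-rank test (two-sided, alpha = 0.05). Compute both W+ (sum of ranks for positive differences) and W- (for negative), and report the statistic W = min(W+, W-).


Step 1: Drop any zero differences (none here) and take |d_i|.
|d| = [2, 4, 1, 2, 5, 7, 5, 7, 3]
Step 2: Midrank |d_i| (ties get averaged ranks).
ranks: |2|->2.5, |4|->5, |1|->1, |2|->2.5, |5|->6.5, |7|->8.5, |5|->6.5, |7|->8.5, |3|->4
Step 3: Attach original signs; sum ranks with positive sign and with negative sign.
W+ = 5 + 6.5 + 8.5 + 6.5 + 8.5 = 35
W- = 2.5 + 1 + 2.5 + 4 = 10
(Check: W+ + W- = 45 should equal n(n+1)/2 = 45.)
Step 4: Test statistic W = min(W+, W-) = 10.
Step 5: Ties in |d|, so use the tie-corrected normal approximation.
        E[W] = n(n+1)/4 = 9*10/4 = 22.5.
        Tie groups: |d|=2 (t=2), |d|=5 (t=2), |d|=7 (t=2); sum(t^3 - t) = 18.
        Var[W] = n(n+1)(2n+1)/24 - sum(t^3-t)/48 = 1710/24 - 18/48 = 70.875.
        z = (W - E[W]) / sqrt(Var[W]) = (10 - 22.5) / 8.4187 = -1.4848.
        Two-sided p = 2*Phi(z) = 0.137601.
Step 6: alpha = 0.05. fail to reject H0.

W+ = 35, W- = 10, W = min = 10, p = 0.137601, fail to reject H0.


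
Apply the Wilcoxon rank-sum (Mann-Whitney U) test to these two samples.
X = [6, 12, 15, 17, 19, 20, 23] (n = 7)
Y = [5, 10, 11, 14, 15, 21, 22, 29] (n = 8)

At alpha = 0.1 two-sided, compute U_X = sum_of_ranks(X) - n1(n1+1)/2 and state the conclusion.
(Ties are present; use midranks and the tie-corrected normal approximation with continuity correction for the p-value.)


Step 1: Combine and sort all 15 observations; assign midranks.
sorted (value, group): (5,Y), (6,X), (10,Y), (11,Y), (12,X), (14,Y), (15,X), (15,Y), (17,X), (19,X), (20,X), (21,Y), (22,Y), (23,X), (29,Y)
ranks: 5->1, 6->2, 10->3, 11->4, 12->5, 14->6, 15->7.5, 15->7.5, 17->9, 19->10, 20->11, 21->12, 22->13, 23->14, 29->15
Step 2: Rank sum for X: R1 = 2 + 5 + 7.5 + 9 + 10 + 11 + 14 = 58.5.
Step 3: U_X = R1 - n1(n1+1)/2 = 58.5 - 7*8/2 = 58.5 - 28 = 30.5.
       U_Y = n1*n2 - U_X = 56 - 30.5 = 25.5.
Step 4: Ties are present, so use the tie-corrected normal approximation (with continuity correction) for the p-value.
Step 5: p-value = 0.816801; compare to alpha = 0.1. fail to reject H0.

U_X = 30.5, p = 0.816801, fail to reject H0 at alpha = 0.1.


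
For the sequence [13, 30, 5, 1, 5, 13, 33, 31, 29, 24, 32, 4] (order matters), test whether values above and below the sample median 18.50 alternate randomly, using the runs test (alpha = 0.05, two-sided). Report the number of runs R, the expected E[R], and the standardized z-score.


Step 1: Compute median = 18.50; label A = above, B = below.
Labels in order: BABBBBAAAAAB  (n_A = 6, n_B = 6)
Step 2: Count runs R = 5.
Step 3: Under H0 (random ordering), E[R] = 2*n_A*n_B/(n_A+n_B) + 1 = 2*6*6/12 + 1 = 7.0000.
        Var[R] = 2*n_A*n_B*(2*n_A*n_B - n_A - n_B) / ((n_A+n_B)^2 * (n_A+n_B-1)) = 4320/1584 = 2.7273.
        SD[R] = 1.6514.
Step 4: Continuity-corrected z = (R + 0.5 - E[R]) / SD[R] = (5 + 0.5 - 7.0000) / 1.6514 = -0.9083.
Step 5: Two-sided p-value via normal approximation = 2*(1 - Phi(|z|)) = 0.363722.
Step 6: alpha = 0.05. fail to reject H0.

R = 5, z = -0.9083, p = 0.363722, fail to reject H0.


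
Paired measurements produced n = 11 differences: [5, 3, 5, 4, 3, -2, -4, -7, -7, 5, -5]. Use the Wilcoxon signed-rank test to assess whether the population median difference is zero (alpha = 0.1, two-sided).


Step 1: Drop any zero differences (none here) and take |d_i|.
|d| = [5, 3, 5, 4, 3, 2, 4, 7, 7, 5, 5]
Step 2: Midrank |d_i| (ties get averaged ranks).
ranks: |5|->7.5, |3|->2.5, |5|->7.5, |4|->4.5, |3|->2.5, |2|->1, |4|->4.5, |7|->10.5, |7|->10.5, |5|->7.5, |5|->7.5
Step 3: Attach original signs; sum ranks with positive sign and with negative sign.
W+ = 7.5 + 2.5 + 7.5 + 4.5 + 2.5 + 7.5 = 32
W- = 1 + 4.5 + 10.5 + 10.5 + 7.5 = 34
(Check: W+ + W- = 66 should equal n(n+1)/2 = 66.)
Step 4: Test statistic W = min(W+, W-) = 32.
Step 5: Ties in |d|, so use the tie-corrected normal approximation.
        E[W] = n(n+1)/4 = 11*12/4 = 33.
        Tie groups: |d|=3 (t=2), |d|=4 (t=2), |d|=5 (t=4), |d|=7 (t=2); sum(t^3 - t) = 78.
        Var[W] = n(n+1)(2n+1)/24 - sum(t^3-t)/48 = 3036/24 - 78/48 = 124.875.
        z = (W - E[W]) / sqrt(Var[W]) = (32 - 33) / 11.1747 = -0.0895.
        Two-sided p = 2*Phi(z) = 0.928695.
Step 6: alpha = 0.1. fail to reject H0.

W+ = 32, W- = 34, W = min = 32, p = 0.928695, fail to reject H0.


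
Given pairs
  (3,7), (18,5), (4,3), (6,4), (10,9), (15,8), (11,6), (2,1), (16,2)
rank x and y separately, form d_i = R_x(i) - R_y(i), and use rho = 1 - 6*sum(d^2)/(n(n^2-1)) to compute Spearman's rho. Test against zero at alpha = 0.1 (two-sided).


Step 1: Rank x and y separately (midranks; no ties here).
rank(x): 3->2, 18->9, 4->3, 6->4, 10->5, 15->7, 11->6, 2->1, 16->8
rank(y): 7->7, 5->5, 3->3, 4->4, 9->9, 8->8, 6->6, 1->1, 2->2
Step 2: d_i = R_x(i) - R_y(i); compute d_i^2.
  (2-7)^2=25, (9-5)^2=16, (3-3)^2=0, (4-4)^2=0, (5-9)^2=16, (7-8)^2=1, (6-6)^2=0, (1-1)^2=0, (8-2)^2=36
sum(d^2) = 94.
Step 3: rho = 1 - 6*94 / (9*(9^2 - 1)) = 1 - 564/720 = 0.216667.
Step 4: Under H0, t = rho * sqrt((n-2)/(1-rho^2)) = 0.5872 ~ t(7).
Step 5: Two-sided p-value from the t-distribution with 7 df = 0.575515.
Step 6: alpha = 0.1. fail to reject H0.

rho = 0.2167, p = 0.575515, fail to reject H0 at alpha = 0.1.


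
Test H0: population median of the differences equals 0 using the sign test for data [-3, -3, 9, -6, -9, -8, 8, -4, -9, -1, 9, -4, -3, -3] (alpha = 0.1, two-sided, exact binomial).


Step 1: Discard zero differences. Original n = 14; n_eff = number of nonzero differences = 14.
Nonzero differences (with sign): -3, -3, +9, -6, -9, -8, +8, -4, -9, -1, +9, -4, -3, -3
Step 2: Count signs: positive = 3, negative = 11.
Step 3: Under H0: P(positive) = 0.5, so the number of positives S ~ Bin(14, 0.5).
Step 4: Two-sided exact p-value = sum of Bin(14,0.5) probabilities at or below the observed probability = 0.057373.
Step 5: alpha = 0.1. reject H0.

n_eff = 14, pos = 3, neg = 11, p = 0.057373, reject H0.


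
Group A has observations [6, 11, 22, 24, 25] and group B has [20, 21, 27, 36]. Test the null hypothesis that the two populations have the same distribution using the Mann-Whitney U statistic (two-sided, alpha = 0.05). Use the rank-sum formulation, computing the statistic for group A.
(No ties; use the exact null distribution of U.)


Step 1: Combine and sort all 9 observations; assign midranks.
sorted (value, group): (6,X), (11,X), (20,Y), (21,Y), (22,X), (24,X), (25,X), (27,Y), (36,Y)
ranks: 6->1, 11->2, 20->3, 21->4, 22->5, 24->6, 25->7, 27->8, 36->9
Step 2: Rank sum for X: R1 = 1 + 2 + 5 + 6 + 7 = 21.
Step 3: U_X = R1 - n1(n1+1)/2 = 21 - 5*6/2 = 21 - 15 = 6.
       U_Y = n1*n2 - U_X = 20 - 6 = 14.
Step 4: No ties, so the exact null distribution of U (based on enumerating the C(9,5) = 126 equally likely rank assignments) gives the two-sided p-value.
Step 5: p-value = 0.412698; compare to alpha = 0.05. fail to reject H0.

U_X = 6, p = 0.412698, fail to reject H0 at alpha = 0.05.


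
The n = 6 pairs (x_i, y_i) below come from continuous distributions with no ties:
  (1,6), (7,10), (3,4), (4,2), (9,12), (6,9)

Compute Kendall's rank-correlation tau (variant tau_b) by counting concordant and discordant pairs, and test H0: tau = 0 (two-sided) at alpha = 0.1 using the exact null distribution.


Step 1: Enumerate the 15 unordered pairs (i,j) with i<j and classify each by sign(x_j-x_i) * sign(y_j-y_i).
  (1,2):dx=+6,dy=+4->C; (1,3):dx=+2,dy=-2->D; (1,4):dx=+3,dy=-4->D; (1,5):dx=+8,dy=+6->C
  (1,6):dx=+5,dy=+3->C; (2,3):dx=-4,dy=-6->C; (2,4):dx=-3,dy=-8->C; (2,5):dx=+2,dy=+2->C
  (2,6):dx=-1,dy=-1->C; (3,4):dx=+1,dy=-2->D; (3,5):dx=+6,dy=+8->C; (3,6):dx=+3,dy=+5->C
  (4,5):dx=+5,dy=+10->C; (4,6):dx=+2,dy=+7->C; (5,6):dx=-3,dy=-3->C
Step 2: C = 12, D = 3, total pairs = 15.
Step 3: tau = (C - D)/(n(n-1)/2) = (12 - 3)/15 = 0.600000.
Step 4: Exact two-sided p-value (enumerate n! = 720 permutations of y under H0): p = 0.136111.
Step 5: alpha = 0.1. fail to reject H0.

tau_b = 0.6000 (C=12, D=3), p = 0.136111, fail to reject H0.


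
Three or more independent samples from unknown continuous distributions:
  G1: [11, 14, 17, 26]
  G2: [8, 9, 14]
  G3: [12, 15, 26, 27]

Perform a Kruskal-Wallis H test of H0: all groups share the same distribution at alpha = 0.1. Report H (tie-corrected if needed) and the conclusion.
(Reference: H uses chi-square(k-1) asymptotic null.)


Step 1: Combine all N = 11 observations and assign midranks.
sorted (value, group, rank): (8,G2,1), (9,G2,2), (11,G1,3), (12,G3,4), (14,G1,5.5), (14,G2,5.5), (15,G3,7), (17,G1,8), (26,G1,9.5), (26,G3,9.5), (27,G3,11)
Step 2: Sum ranks within each group.
R_1 = 26 (n_1 = 4)
R_2 = 8.5 (n_2 = 3)
R_3 = 31.5 (n_3 = 4)
Step 3: H = 12/(N(N+1)) * sum(R_i^2/n_i) - 3(N+1)
     = 12/(11*12) * (26^2/4 + 8.5^2/3 + 31.5^2/4) - 3*12
     = 0.090909 * 441.146 - 36
     = 4.104167.
Step 4: Ties present; correction factor C = 1 - 12/(11^3 - 11) = 0.990909. Corrected H = 4.104167 / 0.990909 = 4.141820.
Step 5: Under H0, H ~ chi^2(2); p-value = 0.126071.
Step 6: alpha = 0.1. fail to reject H0.

H = 4.1418, df = 2, p = 0.126071, fail to reject H0.


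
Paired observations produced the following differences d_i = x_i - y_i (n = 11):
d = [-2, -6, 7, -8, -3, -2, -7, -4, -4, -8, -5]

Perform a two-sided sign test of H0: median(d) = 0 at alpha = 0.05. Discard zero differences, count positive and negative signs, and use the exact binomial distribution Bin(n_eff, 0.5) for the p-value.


Step 1: Discard zero differences. Original n = 11; n_eff = number of nonzero differences = 11.
Nonzero differences (with sign): -2, -6, +7, -8, -3, -2, -7, -4, -4, -8, -5
Step 2: Count signs: positive = 1, negative = 10.
Step 3: Under H0: P(positive) = 0.5, so the number of positives S ~ Bin(11, 0.5).
Step 4: Two-sided exact p-value = sum of Bin(11,0.5) probabilities at or below the observed probability = 0.011719.
Step 5: alpha = 0.05. reject H0.

n_eff = 11, pos = 1, neg = 10, p = 0.011719, reject H0.
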